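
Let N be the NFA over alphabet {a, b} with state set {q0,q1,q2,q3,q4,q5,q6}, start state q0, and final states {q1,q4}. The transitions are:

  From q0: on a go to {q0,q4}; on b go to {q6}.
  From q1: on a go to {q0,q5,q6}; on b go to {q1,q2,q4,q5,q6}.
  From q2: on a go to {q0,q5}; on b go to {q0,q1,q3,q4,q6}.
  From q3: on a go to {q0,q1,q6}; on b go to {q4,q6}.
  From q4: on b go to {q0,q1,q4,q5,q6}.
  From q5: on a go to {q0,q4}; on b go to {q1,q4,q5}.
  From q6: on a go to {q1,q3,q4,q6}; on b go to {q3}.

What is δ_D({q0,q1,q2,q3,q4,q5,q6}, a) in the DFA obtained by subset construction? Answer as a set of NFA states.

{q0,q1,q3,q4,q5,q6}

δ(q0,a) = {q0,q4}; δ(q1,a) = {q0,q5,q6}; δ(q2,a) = {q0,q5}; δ(q3,a) = {q0,q1,q6}; δ(q4,a) = ∅; δ(q5,a) = {q0,q4}; δ(q6,a) = {q1,q3,q4,q6}.
Union: {q0,q1,q3,q4,q5,q6}.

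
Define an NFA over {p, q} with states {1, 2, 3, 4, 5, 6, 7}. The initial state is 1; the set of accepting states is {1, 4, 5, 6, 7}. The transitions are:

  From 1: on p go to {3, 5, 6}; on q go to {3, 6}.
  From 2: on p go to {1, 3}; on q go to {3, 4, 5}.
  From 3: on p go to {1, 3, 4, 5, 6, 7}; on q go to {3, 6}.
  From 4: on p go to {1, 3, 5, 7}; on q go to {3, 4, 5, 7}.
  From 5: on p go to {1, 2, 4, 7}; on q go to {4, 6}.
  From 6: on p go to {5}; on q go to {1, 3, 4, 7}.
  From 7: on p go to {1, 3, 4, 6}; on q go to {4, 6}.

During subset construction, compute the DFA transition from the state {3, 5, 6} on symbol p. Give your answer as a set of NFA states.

{1, 2, 3, 4, 5, 6, 7}

δ(3,p) = {1, 3, 4, 5, 6, 7}; δ(5,p) = {1, 2, 4, 7}; δ(6,p) = {5}.
Union: {1, 2, 3, 4, 5, 6, 7}.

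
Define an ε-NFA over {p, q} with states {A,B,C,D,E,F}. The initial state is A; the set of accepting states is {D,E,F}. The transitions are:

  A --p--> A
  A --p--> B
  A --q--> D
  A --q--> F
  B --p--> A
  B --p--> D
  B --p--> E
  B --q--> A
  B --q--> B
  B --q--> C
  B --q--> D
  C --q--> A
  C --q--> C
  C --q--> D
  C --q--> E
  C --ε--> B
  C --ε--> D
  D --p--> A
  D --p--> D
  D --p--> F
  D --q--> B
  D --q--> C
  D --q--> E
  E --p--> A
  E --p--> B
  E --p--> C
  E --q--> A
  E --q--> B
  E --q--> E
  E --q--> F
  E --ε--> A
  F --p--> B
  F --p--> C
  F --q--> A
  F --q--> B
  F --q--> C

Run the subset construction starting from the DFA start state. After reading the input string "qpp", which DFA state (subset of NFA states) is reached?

{A,B,C,D,E,F}

Start: {A}.
δ(A,q) = {D,F}.
Union: {D,F}.
After q: {D,F}.
δ(D,p) = {A,D,F}; δ(F,p) = {B,C}.
Union: {A,B,C,D,F}.
After p: {A,B,C,D,F}.
δ(A,p) = {A,B}; δ(B,p) = {A,D,E}; δ(C,p) = ∅; δ(D,p) = {A,D,F}; δ(F,p) = {B,C}.
Union: {A,B,C,D,E,F}.
After p: {A,B,C,D,E,F}.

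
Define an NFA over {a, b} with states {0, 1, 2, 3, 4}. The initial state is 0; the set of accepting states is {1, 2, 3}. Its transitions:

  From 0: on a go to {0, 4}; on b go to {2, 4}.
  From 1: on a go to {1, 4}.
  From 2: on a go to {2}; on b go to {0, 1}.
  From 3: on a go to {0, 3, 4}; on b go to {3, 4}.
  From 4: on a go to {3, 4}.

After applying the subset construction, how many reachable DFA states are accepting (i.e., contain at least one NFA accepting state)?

Start state of the DFA: {0}.
{0} --a--> {0, 4}  [new]
{0} --b--> {2, 4}  [new]
{0, 4} --a--> {0, 3, 4}  [new]
{0, 4} --b--> {2, 4}  [seen]
{2, 4} --a--> {2, 3, 4}  [new]
{2, 4} --b--> {0, 1}  [new]
{0, 3, 4} --a--> {0, 3, 4}  [seen]
{0, 3, 4} --b--> {2, 3, 4}  [seen]
{2, 3, 4} --a--> {0, 2, 3, 4}  [new]
{2, 3, 4} --b--> {0, 1, 3, 4}  [new]
{0, 1} --a--> {0, 1, 4}  [new]
{0, 1} --b--> {2, 4}  [seen]
{0, 2, 3, 4} --a--> {0, 2, 3, 4}  [seen]
{0, 2, 3, 4} --b--> {0, 1, 2, 3, 4}  [new]
{0, 1, 3, 4} --a--> {0, 1, 3, 4}  [seen]
{0, 1, 3, 4} --b--> {2, 3, 4}  [seen]
{0, 1, 4} --a--> {0, 1, 3, 4}  [seen]
{0, 1, 4} --b--> {2, 4}  [seen]
{0, 1, 2, 3, 4} --a--> {0, 1, 2, 3, 4}  [seen]
{0, 1, 2, 3, 4} --b--> {0, 1, 2, 3, 4}  [seen]
Reachable DFA states: {0}, {0, 4}, {2, 4}, {0, 3, 4}, {2, 3, 4}, {0, 1}, {0, 2, 3, 4}, {0, 1, 3, 4}, {0, 1, 4}, {0, 1, 2, 3, 4}.
Accepting DFA states (contain an NFA accepting state): {2, 4}, {0, 3, 4}, {2, 3, 4}, {0, 1}, {0, 2, 3, 4}, {0, 1, 3, 4}, {0, 1, 4}, {0, 1, 2, 3, 4}.

8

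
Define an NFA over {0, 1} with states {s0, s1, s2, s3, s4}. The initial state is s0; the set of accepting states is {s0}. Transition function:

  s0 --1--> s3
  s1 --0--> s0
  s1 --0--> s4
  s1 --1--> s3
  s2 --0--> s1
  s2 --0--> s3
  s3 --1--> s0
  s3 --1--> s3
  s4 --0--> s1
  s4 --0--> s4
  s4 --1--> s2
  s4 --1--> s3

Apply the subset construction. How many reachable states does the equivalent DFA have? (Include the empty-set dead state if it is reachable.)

Start state of the DFA: {s0}.
{s0} --0--> ∅  [new]
{s0} --1--> {s3}  [new]
∅ --0--> ∅  [seen]
∅ --1--> ∅  [seen]
{s3} --0--> ∅  [seen]
{s3} --1--> {s0, s3}  [new]
{s0, s3} --0--> ∅  [seen]
{s0, s3} --1--> {s0, s3}  [seen]
Reachable DFA states: {s0}, ∅, {s3}, {s0, s3}.

4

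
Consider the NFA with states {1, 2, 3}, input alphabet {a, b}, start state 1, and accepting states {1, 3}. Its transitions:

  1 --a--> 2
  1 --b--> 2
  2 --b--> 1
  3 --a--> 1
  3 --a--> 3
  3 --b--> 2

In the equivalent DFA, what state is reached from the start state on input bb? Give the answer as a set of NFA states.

Start: {1}.
δ(1,b) = {2}.
Union: {2}.
After b: {2}.
δ(2,b) = {1}.
Union: {1}.
After b: {1}.

{1}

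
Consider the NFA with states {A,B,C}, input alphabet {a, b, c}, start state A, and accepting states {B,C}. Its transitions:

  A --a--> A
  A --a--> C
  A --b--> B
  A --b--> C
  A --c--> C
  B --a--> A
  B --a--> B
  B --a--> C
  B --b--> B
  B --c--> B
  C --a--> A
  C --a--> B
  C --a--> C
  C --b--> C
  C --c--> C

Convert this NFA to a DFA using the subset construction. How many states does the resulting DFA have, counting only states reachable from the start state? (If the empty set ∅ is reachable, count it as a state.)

5

Start state of the DFA: {A}.
{A} --a--> {A,C}  [new]
{A} --b--> {B,C}  [new]
{A} --c--> {C}  [new]
{A,C} --a--> {A,B,C}  [new]
{A,C} --b--> {B,C}  [seen]
{A,C} --c--> {C}  [seen]
{B,C} --a--> {A,B,C}  [seen]
{B,C} --b--> {B,C}  [seen]
{B,C} --c--> {B,C}  [seen]
{C} --a--> {A,B,C}  [seen]
{C} --b--> {C}  [seen]
{C} --c--> {C}  [seen]
{A,B,C} --a--> {A,B,C}  [seen]
{A,B,C} --b--> {B,C}  [seen]
{A,B,C} --c--> {B,C}  [seen]
Reachable DFA states: {A}, {A,C}, {B,C}, {C}, {A,B,C}.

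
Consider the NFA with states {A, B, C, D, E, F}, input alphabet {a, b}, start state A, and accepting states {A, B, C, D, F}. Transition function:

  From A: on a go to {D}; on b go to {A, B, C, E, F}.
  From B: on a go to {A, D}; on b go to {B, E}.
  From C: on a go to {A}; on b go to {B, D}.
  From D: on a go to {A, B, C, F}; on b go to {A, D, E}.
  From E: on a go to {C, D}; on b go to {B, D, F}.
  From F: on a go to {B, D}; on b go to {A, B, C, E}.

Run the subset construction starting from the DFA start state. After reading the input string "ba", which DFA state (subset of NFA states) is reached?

Start: {A}.
δ(A,b) = {A, B, C, E, F}.
Union: {A, B, C, E, F}.
After b: {A, B, C, E, F}.
δ(A,a) = {D}; δ(B,a) = {A, D}; δ(C,a) = {A}; δ(E,a) = {C, D}; δ(F,a) = {B, D}.
Union: {A, B, C, D}.
After a: {A, B, C, D}.

{A, B, C, D}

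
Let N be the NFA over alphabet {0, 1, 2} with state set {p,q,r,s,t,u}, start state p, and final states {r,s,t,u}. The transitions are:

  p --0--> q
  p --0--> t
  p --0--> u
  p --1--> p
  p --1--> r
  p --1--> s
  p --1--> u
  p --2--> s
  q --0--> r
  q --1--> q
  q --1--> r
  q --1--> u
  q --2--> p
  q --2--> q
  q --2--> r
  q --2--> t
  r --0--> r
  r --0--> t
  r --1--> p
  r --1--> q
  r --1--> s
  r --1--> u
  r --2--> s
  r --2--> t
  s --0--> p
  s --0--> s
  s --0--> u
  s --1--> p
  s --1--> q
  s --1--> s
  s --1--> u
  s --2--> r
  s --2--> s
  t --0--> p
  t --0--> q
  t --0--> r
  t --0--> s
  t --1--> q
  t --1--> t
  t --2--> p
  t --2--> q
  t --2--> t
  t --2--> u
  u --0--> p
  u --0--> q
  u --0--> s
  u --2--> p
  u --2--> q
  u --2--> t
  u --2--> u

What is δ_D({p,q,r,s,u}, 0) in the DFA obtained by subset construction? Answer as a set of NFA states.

{p,q,r,s,t,u}

δ(p,0) = {q,t,u}; δ(q,0) = {r}; δ(r,0) = {r,t}; δ(s,0) = {p,s,u}; δ(u,0) = {p,q,s}.
Union: {p,q,r,s,t,u}.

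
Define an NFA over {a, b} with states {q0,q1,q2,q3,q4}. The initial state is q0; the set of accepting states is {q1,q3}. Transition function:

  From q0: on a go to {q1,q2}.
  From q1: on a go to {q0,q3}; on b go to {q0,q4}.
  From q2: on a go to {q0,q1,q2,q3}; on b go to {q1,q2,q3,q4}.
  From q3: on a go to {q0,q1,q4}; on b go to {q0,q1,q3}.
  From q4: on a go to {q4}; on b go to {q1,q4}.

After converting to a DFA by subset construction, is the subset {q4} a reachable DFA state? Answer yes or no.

no

Start state of the DFA: {q0}.
{q0} --a--> {q1,q2}  [new]
{q0} --b--> ∅  [new]
{q1,q2} --a--> {q0,q1,q2,q3}  [new]
{q1,q2} --b--> {q0,q1,q2,q3,q4}  [new]
∅ --a--> ∅  [seen]
∅ --b--> ∅  [seen]
{q0,q1,q2,q3} --a--> {q0,q1,q2,q3,q4}  [seen]
{q0,q1,q2,q3} --b--> {q0,q1,q2,q3,q4}  [seen]
{q0,q1,q2,q3,q4} --a--> {q0,q1,q2,q3,q4}  [seen]
{q0,q1,q2,q3,q4} --b--> {q0,q1,q2,q3,q4}  [seen]
Reachable DFA states: {q0}, {q1,q2}, ∅, {q0,q1,q2,q3}, {q0,q1,q2,q3,q4}.
{q4} is not among them.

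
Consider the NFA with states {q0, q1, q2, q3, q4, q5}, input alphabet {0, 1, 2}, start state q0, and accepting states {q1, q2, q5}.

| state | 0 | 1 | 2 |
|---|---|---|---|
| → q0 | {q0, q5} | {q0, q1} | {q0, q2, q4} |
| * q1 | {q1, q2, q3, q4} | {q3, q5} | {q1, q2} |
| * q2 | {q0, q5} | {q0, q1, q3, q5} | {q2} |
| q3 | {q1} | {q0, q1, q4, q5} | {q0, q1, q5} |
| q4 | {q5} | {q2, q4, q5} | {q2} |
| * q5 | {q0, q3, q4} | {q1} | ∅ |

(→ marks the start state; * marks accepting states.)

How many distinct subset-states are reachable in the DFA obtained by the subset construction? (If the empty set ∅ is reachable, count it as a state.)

Start state of the DFA: {q0}.
{q0} --0--> {q0, q5}  [new]
{q0} --1--> {q0, q1}  [new]
{q0} --2--> {q0, q2, q4}  [new]
{q0, q5} --0--> {q0, q3, q4, q5}  [new]
{q0, q5} --1--> {q0, q1}  [seen]
{q0, q5} --2--> {q0, q2, q4}  [seen]
{q0, q1} --0--> {q0, q1, q2, q3, q4, q5}  [new]
{q0, q1} --1--> {q0, q1, q3, q5}  [new]
{q0, q1} --2--> {q0, q1, q2, q4}  [new]
{q0, q2, q4} --0--> {q0, q5}  [seen]
{q0, q2, q4} --1--> {q0, q1, q2, q3, q4, q5}  [seen]
{q0, q2, q4} --2--> {q0, q2, q4}  [seen]
{q0, q3, q4, q5} --0--> {q0, q1, q3, q4, q5}  [new]
{q0, q3, q4, q5} --1--> {q0, q1, q2, q4, q5}  [new]
{q0, q3, q4, q5} --2--> {q0, q1, q2, q4, q5}  [seen]
{q0, q1, q2, q3, q4, q5} --0--> {q0, q1, q2, q3, q4, q5}  [seen]
{q0, q1, q2, q3, q4, q5} --1--> {q0, q1, q2, q3, q4, q5}  [seen]
{q0, q1, q2, q3, q4, q5} --2--> {q0, q1, q2, q4, q5}  [seen]
{q0, q1, q3, q5} --0--> {q0, q1, q2, q3, q4, q5}  [seen]
{q0, q1, q3, q5} --1--> {q0, q1, q3, q4, q5}  [seen]
{q0, q1, q3, q5} --2--> {q0, q1, q2, q4, q5}  [seen]
{q0, q1, q2, q4} --0--> {q0, q1, q2, q3, q4, q5}  [seen]
{q0, q1, q2, q4} --1--> {q0, q1, q2, q3, q4, q5}  [seen]
{q0, q1, q2, q4} --2--> {q0, q1, q2, q4}  [seen]
{q0, q1, q3, q4, q5} --0--> {q0, q1, q2, q3, q4, q5}  [seen]
{q0, q1, q3, q4, q5} --1--> {q0, q1, q2, q3, q4, q5}  [seen]
{q0, q1, q3, q4, q5} --2--> {q0, q1, q2, q4, q5}  [seen]
{q0, q1, q2, q4, q5} --0--> {q0, q1, q2, q3, q4, q5}  [seen]
{q0, q1, q2, q4, q5} --1--> {q0, q1, q2, q3, q4, q5}  [seen]
{q0, q1, q2, q4, q5} --2--> {q0, q1, q2, q4}  [seen]
Reachable DFA states: {q0}, {q0, q5}, {q0, q1}, {q0, q2, q4}, {q0, q3, q4, q5}, {q0, q1, q2, q3, q4, q5}, {q0, q1, q3, q5}, {q0, q1, q2, q4}, {q0, q1, q3, q4, q5}, {q0, q1, q2, q4, q5}.

10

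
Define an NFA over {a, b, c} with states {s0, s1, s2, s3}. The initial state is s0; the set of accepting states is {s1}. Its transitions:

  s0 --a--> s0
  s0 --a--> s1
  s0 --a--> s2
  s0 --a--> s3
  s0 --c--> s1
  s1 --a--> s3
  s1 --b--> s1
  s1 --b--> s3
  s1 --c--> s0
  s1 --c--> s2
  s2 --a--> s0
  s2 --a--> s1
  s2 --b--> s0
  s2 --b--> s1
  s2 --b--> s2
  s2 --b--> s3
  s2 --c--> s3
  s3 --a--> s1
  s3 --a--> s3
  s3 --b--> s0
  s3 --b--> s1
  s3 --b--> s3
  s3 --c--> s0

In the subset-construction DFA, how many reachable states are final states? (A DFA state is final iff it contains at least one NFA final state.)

Start state of the DFA: {s0}.
{s0} --a--> {s0, s1, s2, s3}  [new]
{s0} --b--> ∅  [new]
{s0} --c--> {s1}  [new]
{s0, s1, s2, s3} --a--> {s0, s1, s2, s3}  [seen]
{s0, s1, s2, s3} --b--> {s0, s1, s2, s3}  [seen]
{s0, s1, s2, s3} --c--> {s0, s1, s2, s3}  [seen]
∅ --a--> ∅  [seen]
∅ --b--> ∅  [seen]
∅ --c--> ∅  [seen]
{s1} --a--> {s3}  [new]
{s1} --b--> {s1, s3}  [new]
{s1} --c--> {s0, s2}  [new]
{s3} --a--> {s1, s3}  [seen]
{s3} --b--> {s0, s1, s3}  [new]
{s3} --c--> {s0}  [seen]
{s1, s3} --a--> {s1, s3}  [seen]
{s1, s3} --b--> {s0, s1, s3}  [seen]
{s1, s3} --c--> {s0, s2}  [seen]
{s0, s2} --a--> {s0, s1, s2, s3}  [seen]
{s0, s2} --b--> {s0, s1, s2, s3}  [seen]
{s0, s2} --c--> {s1, s3}  [seen]
{s0, s1, s3} --a--> {s0, s1, s2, s3}  [seen]
{s0, s1, s3} --b--> {s0, s1, s3}  [seen]
{s0, s1, s3} --c--> {s0, s1, s2}  [new]
{s0, s1, s2} --a--> {s0, s1, s2, s3}  [seen]
{s0, s1, s2} --b--> {s0, s1, s2, s3}  [seen]
{s0, s1, s2} --c--> {s0, s1, s2, s3}  [seen]
Reachable DFA states: {s0}, {s0, s1, s2, s3}, ∅, {s1}, {s3}, {s1, s3}, {s0, s2}, {s0, s1, s3}, {s0, s1, s2}.
Accepting DFA states (contain an NFA accepting state): {s0, s1, s2, s3}, {s1}, {s1, s3}, {s0, s1, s3}, {s0, s1, s2}.

5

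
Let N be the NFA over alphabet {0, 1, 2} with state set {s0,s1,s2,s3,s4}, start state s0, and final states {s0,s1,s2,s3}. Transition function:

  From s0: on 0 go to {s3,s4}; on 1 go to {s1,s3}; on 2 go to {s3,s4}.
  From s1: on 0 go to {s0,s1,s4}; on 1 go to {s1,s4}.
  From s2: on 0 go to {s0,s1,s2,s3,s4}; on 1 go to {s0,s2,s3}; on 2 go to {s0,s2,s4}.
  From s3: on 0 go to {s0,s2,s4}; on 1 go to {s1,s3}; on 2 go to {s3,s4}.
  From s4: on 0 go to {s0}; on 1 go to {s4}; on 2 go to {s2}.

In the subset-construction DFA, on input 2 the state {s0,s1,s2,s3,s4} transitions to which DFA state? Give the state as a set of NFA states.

δ(s0,2) = {s3,s4}; δ(s1,2) = ∅; δ(s2,2) = {s0,s2,s4}; δ(s3,2) = {s3,s4}; δ(s4,2) = {s2}.
Union: {s0,s2,s3,s4}.

{s0,s2,s3,s4}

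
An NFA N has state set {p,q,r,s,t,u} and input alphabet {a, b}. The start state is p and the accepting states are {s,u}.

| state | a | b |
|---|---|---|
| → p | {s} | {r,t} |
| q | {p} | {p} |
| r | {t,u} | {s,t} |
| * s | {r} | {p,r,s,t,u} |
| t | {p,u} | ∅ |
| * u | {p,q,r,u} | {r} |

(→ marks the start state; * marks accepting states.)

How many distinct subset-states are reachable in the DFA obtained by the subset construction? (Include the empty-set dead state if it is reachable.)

Start state of the DFA: {p}.
{p} --a--> {s}  [new]
{p} --b--> {r,t}  [new]
{s} --a--> {r}  [new]
{s} --b--> {p,r,s,t,u}  [new]
{r,t} --a--> {p,t,u}  [new]
{r,t} --b--> {s,t}  [new]
{r} --a--> {t,u}  [new]
{r} --b--> {s,t}  [seen]
{p,r,s,t,u} --a--> {p,q,r,s,t,u}  [new]
{p,r,s,t,u} --b--> {p,r,s,t,u}  [seen]
{p,t,u} --a--> {p,q,r,s,u}  [new]
{p,t,u} --b--> {r,t}  [seen]
{s,t} --a--> {p,r,u}  [new]
{s,t} --b--> {p,r,s,t,u}  [seen]
{t,u} --a--> {p,q,r,u}  [new]
{t,u} --b--> {r}  [seen]
{p,q,r,s,t,u} --a--> {p,q,r,s,t,u}  [seen]
{p,q,r,s,t,u} --b--> {p,r,s,t,u}  [seen]
{p,q,r,s,u} --a--> {p,q,r,s,t,u}  [seen]
{p,q,r,s,u} --b--> {p,r,s,t,u}  [seen]
{p,r,u} --a--> {p,q,r,s,t,u}  [seen]
{p,r,u} --b--> {r,s,t}  [new]
{p,q,r,u} --a--> {p,q,r,s,t,u}  [seen]
{p,q,r,u} --b--> {p,r,s,t}  [new]
{r,s,t} --a--> {p,r,t,u}  [new]
{r,s,t} --b--> {p,r,s,t,u}  [seen]
{p,r,s,t} --a--> {p,r,s,t,u}  [seen]
{p,r,s,t} --b--> {p,r,s,t,u}  [seen]
{p,r,t,u} --a--> {p,q,r,s,t,u}  [seen]
{p,r,t,u} --b--> {r,s,t}  [seen]
Reachable DFA states: {p}, {s}, {r,t}, {r}, {p,r,s,t,u}, {p,t,u}, {s,t}, {t,u}, {p,q,r,s,t,u}, {p,q,r,s,u}, {p,r,u}, {p,q,r,u}, {r,s,t}, {p,r,s,t}, {p,r,t,u}.

15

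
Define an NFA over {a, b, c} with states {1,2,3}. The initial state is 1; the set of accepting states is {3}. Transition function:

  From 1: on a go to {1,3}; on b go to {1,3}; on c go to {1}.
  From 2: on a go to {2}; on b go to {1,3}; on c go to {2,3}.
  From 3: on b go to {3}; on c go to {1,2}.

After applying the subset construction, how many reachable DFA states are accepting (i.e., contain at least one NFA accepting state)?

2

Start state of the DFA: {1}.
{1} --a--> {1,3}  [new]
{1} --b--> {1,3}  [seen]
{1} --c--> {1}  [seen]
{1,3} --a--> {1,3}  [seen]
{1,3} --b--> {1,3}  [seen]
{1,3} --c--> {1,2}  [new]
{1,2} --a--> {1,2,3}  [new]
{1,2} --b--> {1,3}  [seen]
{1,2} --c--> {1,2,3}  [seen]
{1,2,3} --a--> {1,2,3}  [seen]
{1,2,3} --b--> {1,3}  [seen]
{1,2,3} --c--> {1,2,3}  [seen]
Reachable DFA states: {1}, {1,3}, {1,2}, {1,2,3}.
Accepting DFA states (contain an NFA accepting state): {1,3}, {1,2,3}.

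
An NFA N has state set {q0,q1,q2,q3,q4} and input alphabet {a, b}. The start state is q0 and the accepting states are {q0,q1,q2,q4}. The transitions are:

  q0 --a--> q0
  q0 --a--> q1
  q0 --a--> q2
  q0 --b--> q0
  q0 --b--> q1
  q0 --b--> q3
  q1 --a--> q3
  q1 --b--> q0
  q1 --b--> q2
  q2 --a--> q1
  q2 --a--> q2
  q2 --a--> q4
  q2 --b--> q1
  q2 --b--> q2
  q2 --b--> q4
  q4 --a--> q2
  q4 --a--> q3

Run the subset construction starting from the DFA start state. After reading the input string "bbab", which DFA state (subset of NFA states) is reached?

Start: {q0}.
δ(q0,b) = {q0,q1,q3}.
Union: {q0,q1,q3}.
After b: {q0,q1,q3}.
δ(q0,b) = {q0,q1,q3}; δ(q1,b) = {q0,q2}; δ(q3,b) = ∅.
Union: {q0,q1,q2,q3}.
After b: {q0,q1,q2,q3}.
δ(q0,a) = {q0,q1,q2}; δ(q1,a) = {q3}; δ(q2,a) = {q1,q2,q4}; δ(q3,a) = ∅.
Union: {q0,q1,q2,q3,q4}.
After a: {q0,q1,q2,q3,q4}.
δ(q0,b) = {q0,q1,q3}; δ(q1,b) = {q0,q2}; δ(q2,b) = {q1,q2,q4}; δ(q3,b) = ∅; δ(q4,b) = ∅.
Union: {q0,q1,q2,q3,q4}.
After b: {q0,q1,q2,q3,q4}.

{q0,q1,q2,q3,q4}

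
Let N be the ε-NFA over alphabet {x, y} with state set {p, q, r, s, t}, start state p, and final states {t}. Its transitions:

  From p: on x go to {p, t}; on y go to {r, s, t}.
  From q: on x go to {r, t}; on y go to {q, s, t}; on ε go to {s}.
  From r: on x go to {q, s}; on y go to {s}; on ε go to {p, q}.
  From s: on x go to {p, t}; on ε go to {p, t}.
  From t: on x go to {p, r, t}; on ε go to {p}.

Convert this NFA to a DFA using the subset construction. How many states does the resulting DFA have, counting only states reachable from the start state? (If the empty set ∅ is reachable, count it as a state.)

3

Start state of the DFA: {p} (ε-closure of the NFA start).
{p} --x--> {p, t}  [new]
{p} --y--> {p, q, r, s, t}  [new]
{p, t} --x--> {p, q, r, s, t}  [seen]
{p, t} --y--> {p, q, r, s, t}  [seen]
{p, q, r, s, t} --x--> {p, q, r, s, t}  [seen]
{p, q, r, s, t} --y--> {p, q, r, s, t}  [seen]
Reachable DFA states: {p}, {p, t}, {p, q, r, s, t}.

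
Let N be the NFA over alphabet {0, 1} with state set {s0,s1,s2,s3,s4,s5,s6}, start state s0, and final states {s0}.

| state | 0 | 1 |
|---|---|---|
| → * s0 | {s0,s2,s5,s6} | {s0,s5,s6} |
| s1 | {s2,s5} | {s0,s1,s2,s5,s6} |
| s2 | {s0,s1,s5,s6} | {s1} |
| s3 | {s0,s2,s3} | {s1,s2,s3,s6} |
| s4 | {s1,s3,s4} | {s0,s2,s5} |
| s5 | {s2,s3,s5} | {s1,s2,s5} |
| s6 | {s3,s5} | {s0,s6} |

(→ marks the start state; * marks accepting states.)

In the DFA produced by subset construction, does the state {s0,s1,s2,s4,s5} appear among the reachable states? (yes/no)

no

Start state of the DFA: {s0}.
{s0} --0--> {s0,s2,s5,s6}  [new]
{s0} --1--> {s0,s5,s6}  [new]
{s0,s2,s5,s6} --0--> {s0,s1,s2,s3,s5,s6}  [new]
{s0,s2,s5,s6} --1--> {s0,s1,s2,s5,s6}  [new]
{s0,s5,s6} --0--> {s0,s2,s3,s5,s6}  [new]
{s0,s5,s6} --1--> {s0,s1,s2,s5,s6}  [seen]
{s0,s1,s2,s3,s5,s6} --0--> {s0,s1,s2,s3,s5,s6}  [seen]
{s0,s1,s2,s3,s5,s6} --1--> {s0,s1,s2,s3,s5,s6}  [seen]
{s0,s1,s2,s5,s6} --0--> {s0,s1,s2,s3,s5,s6}  [seen]
{s0,s1,s2,s5,s6} --1--> {s0,s1,s2,s5,s6}  [seen]
{s0,s2,s3,s5,s6} --0--> {s0,s1,s2,s3,s5,s6}  [seen]
{s0,s2,s3,s5,s6} --1--> {s0,s1,s2,s3,s5,s6}  [seen]
Reachable DFA states: {s0}, {s0,s2,s5,s6}, {s0,s5,s6}, {s0,s1,s2,s3,s5,s6}, {s0,s1,s2,s5,s6}, {s0,s2,s3,s5,s6}.
{s0,s1,s2,s4,s5} is not among them.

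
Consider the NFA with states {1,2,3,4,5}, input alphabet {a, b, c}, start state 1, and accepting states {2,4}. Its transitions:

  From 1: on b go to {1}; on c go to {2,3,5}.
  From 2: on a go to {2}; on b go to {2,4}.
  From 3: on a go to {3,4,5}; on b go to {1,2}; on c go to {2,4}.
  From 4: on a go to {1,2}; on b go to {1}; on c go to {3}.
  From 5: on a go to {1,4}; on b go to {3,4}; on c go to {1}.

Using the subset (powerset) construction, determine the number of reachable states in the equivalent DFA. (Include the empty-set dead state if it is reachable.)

12

Start state of the DFA: {1}.
{1} --a--> ∅  [new]
{1} --b--> {1}  [seen]
{1} --c--> {2,3,5}  [new]
∅ --a--> ∅  [seen]
∅ --b--> ∅  [seen]
∅ --c--> ∅  [seen]
{2,3,5} --a--> {1,2,3,4,5}  [new]
{2,3,5} --b--> {1,2,3,4}  [new]
{2,3,5} --c--> {1,2,4}  [new]
{1,2,3,4,5} --a--> {1,2,3,4,5}  [seen]
{1,2,3,4,5} --b--> {1,2,3,4}  [seen]
{1,2,3,4,5} --c--> {1,2,3,4,5}  [seen]
{1,2,3,4} --a--> {1,2,3,4,5}  [seen]
{1,2,3,4} --b--> {1,2,4}  [seen]
{1,2,3,4} --c--> {2,3,4,5}  [new]
{1,2,4} --a--> {1,2}  [new]
{1,2,4} --b--> {1,2,4}  [seen]
{1,2,4} --c--> {2,3,5}  [seen]
{2,3,4,5} --a--> {1,2,3,4,5}  [seen]
{2,3,4,5} --b--> {1,2,3,4}  [seen]
{2,3,4,5} --c--> {1,2,3,4}  [seen]
{1,2} --a--> {2}  [new]
{1,2} --b--> {1,2,4}  [seen]
{1,2} --c--> {2,3,5}  [seen]
{2} --a--> {2}  [seen]
{2} --b--> {2,4}  [new]
{2} --c--> ∅  [seen]
{2,4} --a--> {1,2}  [seen]
{2,4} --b--> {1,2,4}  [seen]
{2,4} --c--> {3}  [new]
{3} --a--> {3,4,5}  [new]
{3} --b--> {1,2}  [seen]
{3} --c--> {2,4}  [seen]
{3,4,5} --a--> {1,2,3,4,5}  [seen]
{3,4,5} --b--> {1,2,3,4}  [seen]
{3,4,5} --c--> {1,2,3,4}  [seen]
Reachable DFA states: {1}, ∅, {2,3,5}, {1,2,3,4,5}, {1,2,3,4}, {1,2,4}, {2,3,4,5}, {1,2}, {2}, {2,4}, {3}, {3,4,5}.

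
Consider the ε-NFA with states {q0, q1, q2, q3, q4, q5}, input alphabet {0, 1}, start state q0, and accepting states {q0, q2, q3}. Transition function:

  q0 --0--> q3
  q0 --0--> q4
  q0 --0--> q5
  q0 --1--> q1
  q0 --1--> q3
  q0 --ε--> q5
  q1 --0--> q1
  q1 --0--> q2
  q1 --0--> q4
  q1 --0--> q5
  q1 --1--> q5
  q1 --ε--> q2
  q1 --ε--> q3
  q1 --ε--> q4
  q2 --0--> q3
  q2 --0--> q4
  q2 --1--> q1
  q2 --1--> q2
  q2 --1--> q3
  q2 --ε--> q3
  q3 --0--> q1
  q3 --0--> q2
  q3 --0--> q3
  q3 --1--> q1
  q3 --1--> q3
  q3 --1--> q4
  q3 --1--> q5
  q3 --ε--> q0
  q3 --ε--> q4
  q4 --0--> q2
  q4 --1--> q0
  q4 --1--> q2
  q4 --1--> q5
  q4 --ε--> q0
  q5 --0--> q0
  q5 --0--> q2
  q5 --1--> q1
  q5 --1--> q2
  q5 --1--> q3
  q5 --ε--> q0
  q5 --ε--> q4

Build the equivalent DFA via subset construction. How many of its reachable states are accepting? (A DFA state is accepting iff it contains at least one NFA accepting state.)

Start state of the DFA: {q0, q4, q5} (ε-closure of the NFA start).
{q0, q4, q5} --0--> {q0, q2, q3, q4, q5}  [new]
{q0, q4, q5} --1--> {q0, q1, q2, q3, q4, q5}  [new]
{q0, q2, q3, q4, q5} --0--> {q0, q1, q2, q3, q4, q5}  [seen]
{q0, q2, q3, q4, q5} --1--> {q0, q1, q2, q3, q4, q5}  [seen]
{q0, q1, q2, q3, q4, q5} --0--> {q0, q1, q2, q3, q4, q5}  [seen]
{q0, q1, q2, q3, q4, q5} --1--> {q0, q1, q2, q3, q4, q5}  [seen]
Reachable DFA states: {q0, q4, q5}, {q0, q2, q3, q4, q5}, {q0, q1, q2, q3, q4, q5}.
Accepting DFA states (contain an NFA accepting state): {q0, q4, q5}, {q0, q2, q3, q4, q5}, {q0, q1, q2, q3, q4, q5}.

3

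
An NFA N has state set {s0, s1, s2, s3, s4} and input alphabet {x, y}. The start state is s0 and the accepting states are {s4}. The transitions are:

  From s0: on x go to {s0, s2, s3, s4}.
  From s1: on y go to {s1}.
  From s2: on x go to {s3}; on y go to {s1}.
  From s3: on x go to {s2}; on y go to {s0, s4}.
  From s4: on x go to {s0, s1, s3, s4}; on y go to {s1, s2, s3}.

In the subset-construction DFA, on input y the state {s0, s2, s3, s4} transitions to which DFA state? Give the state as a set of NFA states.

{s0, s1, s2, s3, s4}

δ(s0,y) = ∅; δ(s2,y) = {s1}; δ(s3,y) = {s0, s4}; δ(s4,y) = {s1, s2, s3}.
Union: {s0, s1, s2, s3, s4}.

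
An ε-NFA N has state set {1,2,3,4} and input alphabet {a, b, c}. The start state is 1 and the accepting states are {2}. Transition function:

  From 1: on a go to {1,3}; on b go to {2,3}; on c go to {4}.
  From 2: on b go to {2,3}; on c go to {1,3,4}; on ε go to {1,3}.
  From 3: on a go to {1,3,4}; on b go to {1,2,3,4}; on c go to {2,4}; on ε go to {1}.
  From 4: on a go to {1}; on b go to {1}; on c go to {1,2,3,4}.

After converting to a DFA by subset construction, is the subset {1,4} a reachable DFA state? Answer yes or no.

no

Start state of the DFA: {1} (ε-closure of the NFA start).
{1} --a--> {1,3}  [new]
{1} --b--> {1,2,3}  [new]
{1} --c--> {4}  [new]
{1,3} --a--> {1,3,4}  [new]
{1,3} --b--> {1,2,3,4}  [new]
{1,3} --c--> {1,2,3,4}  [seen]
{1,2,3} --a--> {1,3,4}  [seen]
{1,2,3} --b--> {1,2,3,4}  [seen]
{1,2,3} --c--> {1,2,3,4}  [seen]
{4} --a--> {1}  [seen]
{4} --b--> {1}  [seen]
{4} --c--> {1,2,3,4}  [seen]
{1,3,4} --a--> {1,3,4}  [seen]
{1,3,4} --b--> {1,2,3,4}  [seen]
{1,3,4} --c--> {1,2,3,4}  [seen]
{1,2,3,4} --a--> {1,3,4}  [seen]
{1,2,3,4} --b--> {1,2,3,4}  [seen]
{1,2,3,4} --c--> {1,2,3,4}  [seen]
Reachable DFA states: {1}, {1,3}, {1,2,3}, {4}, {1,3,4}, {1,2,3,4}.
{1,4} is not among them.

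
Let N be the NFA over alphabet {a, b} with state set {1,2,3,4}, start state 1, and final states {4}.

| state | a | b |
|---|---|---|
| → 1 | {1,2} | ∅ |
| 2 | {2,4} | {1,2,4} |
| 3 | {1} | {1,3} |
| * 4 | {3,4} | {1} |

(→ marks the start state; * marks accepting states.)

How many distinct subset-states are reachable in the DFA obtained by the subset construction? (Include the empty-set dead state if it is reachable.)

Start state of the DFA: {1}.
{1} --a--> {1,2}  [new]
{1} --b--> ∅  [new]
{1,2} --a--> {1,2,4}  [new]
{1,2} --b--> {1,2,4}  [seen]
∅ --a--> ∅  [seen]
∅ --b--> ∅  [seen]
{1,2,4} --a--> {1,2,3,4}  [new]
{1,2,4} --b--> {1,2,4}  [seen]
{1,2,3,4} --a--> {1,2,3,4}  [seen]
{1,2,3,4} --b--> {1,2,3,4}  [seen]
Reachable DFA states: {1}, {1,2}, ∅, {1,2,4}, {1,2,3,4}.

5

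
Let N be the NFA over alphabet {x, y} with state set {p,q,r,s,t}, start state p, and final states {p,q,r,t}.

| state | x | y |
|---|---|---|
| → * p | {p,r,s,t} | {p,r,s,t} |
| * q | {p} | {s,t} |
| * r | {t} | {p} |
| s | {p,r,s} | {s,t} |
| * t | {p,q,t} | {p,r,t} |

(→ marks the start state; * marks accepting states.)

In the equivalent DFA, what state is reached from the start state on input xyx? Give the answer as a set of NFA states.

Start: {p}.
δ(p,x) = {p,r,s,t}.
Union: {p,r,s,t}.
After x: {p,r,s,t}.
δ(p,y) = {p,r,s,t}; δ(r,y) = {p}; δ(s,y) = {s,t}; δ(t,y) = {p,r,t}.
Union: {p,r,s,t}.
After y: {p,r,s,t}.
δ(p,x) = {p,r,s,t}; δ(r,x) = {t}; δ(s,x) = {p,r,s}; δ(t,x) = {p,q,t}.
Union: {p,q,r,s,t}.
After x: {p,q,r,s,t}.

{p,q,r,s,t}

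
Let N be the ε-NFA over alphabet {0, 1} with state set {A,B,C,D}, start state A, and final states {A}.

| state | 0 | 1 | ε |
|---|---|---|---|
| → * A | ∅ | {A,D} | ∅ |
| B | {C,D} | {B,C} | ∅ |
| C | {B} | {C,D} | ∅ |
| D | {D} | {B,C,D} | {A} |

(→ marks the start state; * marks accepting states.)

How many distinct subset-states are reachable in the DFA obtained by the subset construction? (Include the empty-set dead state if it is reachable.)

4

Start state of the DFA: {A} (ε-closure of the NFA start).
{A} --0--> ∅  [new]
{A} --1--> {A,D}  [new]
∅ --0--> ∅  [seen]
∅ --1--> ∅  [seen]
{A,D} --0--> {A,D}  [seen]
{A,D} --1--> {A,B,C,D}  [new]
{A,B,C,D} --0--> {A,B,C,D}  [seen]
{A,B,C,D} --1--> {A,B,C,D}  [seen]
Reachable DFA states: {A}, ∅, {A,D}, {A,B,C,D}.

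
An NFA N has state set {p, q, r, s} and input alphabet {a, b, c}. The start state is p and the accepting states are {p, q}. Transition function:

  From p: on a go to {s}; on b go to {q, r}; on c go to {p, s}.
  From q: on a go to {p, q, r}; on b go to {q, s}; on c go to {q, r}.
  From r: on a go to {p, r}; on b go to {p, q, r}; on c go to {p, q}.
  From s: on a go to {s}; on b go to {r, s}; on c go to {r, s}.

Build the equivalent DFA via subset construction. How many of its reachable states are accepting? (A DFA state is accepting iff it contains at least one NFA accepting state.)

Start state of the DFA: {p}.
{p} --a--> {s}  [new]
{p} --b--> {q, r}  [new]
{p} --c--> {p, s}  [new]
{s} --a--> {s}  [seen]
{s} --b--> {r, s}  [new]
{s} --c--> {r, s}  [seen]
{q, r} --a--> {p, q, r}  [new]
{q, r} --b--> {p, q, r, s}  [new]
{q, r} --c--> {p, q, r}  [seen]
{p, s} --a--> {s}  [seen]
{p, s} --b--> {q, r, s}  [new]
{p, s} --c--> {p, r, s}  [new]
{r, s} --a--> {p, r, s}  [seen]
{r, s} --b--> {p, q, r, s}  [seen]
{r, s} --c--> {p, q, r, s}  [seen]
{p, q, r} --a--> {p, q, r, s}  [seen]
{p, q, r} --b--> {p, q, r, s}  [seen]
{p, q, r} --c--> {p, q, r, s}  [seen]
{p, q, r, s} --a--> {p, q, r, s}  [seen]
{p, q, r, s} --b--> {p, q, r, s}  [seen]
{p, q, r, s} --c--> {p, q, r, s}  [seen]
{q, r, s} --a--> {p, q, r, s}  [seen]
{q, r, s} --b--> {p, q, r, s}  [seen]
{q, r, s} --c--> {p, q, r, s}  [seen]
{p, r, s} --a--> {p, r, s}  [seen]
{p, r, s} --b--> {p, q, r, s}  [seen]
{p, r, s} --c--> {p, q, r, s}  [seen]
Reachable DFA states: {p}, {s}, {q, r}, {p, s}, {r, s}, {p, q, r}, {p, q, r, s}, {q, r, s}, {p, r, s}.
Accepting DFA states (contain an NFA accepting state): {p}, {q, r}, {p, s}, {p, q, r}, {p, q, r, s}, {q, r, s}, {p, r, s}.

7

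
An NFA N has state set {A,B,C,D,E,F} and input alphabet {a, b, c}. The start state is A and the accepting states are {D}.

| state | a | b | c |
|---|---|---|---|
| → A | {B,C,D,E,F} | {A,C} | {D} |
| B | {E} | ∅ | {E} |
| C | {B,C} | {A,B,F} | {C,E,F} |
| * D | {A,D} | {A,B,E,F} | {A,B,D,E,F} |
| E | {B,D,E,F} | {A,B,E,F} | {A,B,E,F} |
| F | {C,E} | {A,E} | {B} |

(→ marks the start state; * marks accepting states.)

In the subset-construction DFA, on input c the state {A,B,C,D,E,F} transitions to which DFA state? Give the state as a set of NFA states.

{A,B,C,D,E,F}

δ(A,c) = {D}; δ(B,c) = {E}; δ(C,c) = {C,E,F}; δ(D,c) = {A,B,D,E,F}; δ(E,c) = {A,B,E,F}; δ(F,c) = {B}.
Union: {A,B,C,D,E,F}.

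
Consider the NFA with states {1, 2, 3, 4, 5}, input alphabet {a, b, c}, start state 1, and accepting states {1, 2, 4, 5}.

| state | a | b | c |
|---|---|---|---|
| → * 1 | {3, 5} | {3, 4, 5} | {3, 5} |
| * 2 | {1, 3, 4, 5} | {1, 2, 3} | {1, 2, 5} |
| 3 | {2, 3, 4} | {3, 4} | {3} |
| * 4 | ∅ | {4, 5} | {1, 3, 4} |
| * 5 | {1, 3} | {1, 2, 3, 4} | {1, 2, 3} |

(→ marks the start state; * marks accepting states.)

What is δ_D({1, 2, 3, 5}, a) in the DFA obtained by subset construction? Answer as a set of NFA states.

{1, 2, 3, 4, 5}

δ(1,a) = {3, 5}; δ(2,a) = {1, 3, 4, 5}; δ(3,a) = {2, 3, 4}; δ(5,a) = {1, 3}.
Union: {1, 2, 3, 4, 5}.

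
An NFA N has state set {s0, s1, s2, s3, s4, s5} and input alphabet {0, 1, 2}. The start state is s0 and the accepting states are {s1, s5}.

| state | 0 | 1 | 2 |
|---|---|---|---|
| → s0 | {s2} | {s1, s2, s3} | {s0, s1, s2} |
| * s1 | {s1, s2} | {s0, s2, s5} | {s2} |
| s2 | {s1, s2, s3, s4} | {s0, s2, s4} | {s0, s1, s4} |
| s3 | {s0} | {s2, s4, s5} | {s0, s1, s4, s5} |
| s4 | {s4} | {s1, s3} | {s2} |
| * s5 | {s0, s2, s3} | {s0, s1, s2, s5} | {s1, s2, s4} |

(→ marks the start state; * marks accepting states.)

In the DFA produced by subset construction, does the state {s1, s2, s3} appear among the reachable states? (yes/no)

yes

Start state of the DFA: {s0}.
{s0} --0--> {s2}  [new]
{s0} --1--> {s1, s2, s3}  [new]
{s0} --2--> {s0, s1, s2}  [new]
{s2} --0--> {s1, s2, s3, s4}  [new]
{s2} --1--> {s0, s2, s4}  [new]
{s2} --2--> {s0, s1, s4}  [new]
{s1, s2, s3} --0--> {s0, s1, s2, s3, s4}  [new]
{s1, s2, s3} --1--> {s0, s2, s4, s5}  [new]
{s1, s2, s3} --2--> {s0, s1, s2, s4, s5}  [new]
{s0, s1, s2} --0--> {s1, s2, s3, s4}  [seen]
{s0, s1, s2} --1--> {s0, s1, s2, s3, s4, s5}  [new]
{s0, s1, s2} --2--> {s0, s1, s2, s4}  [new]
{s1, s2, s3, s4} --0--> {s0, s1, s2, s3, s4}  [seen]
{s1, s2, s3, s4} --1--> {s0, s1, s2, s3, s4, s5}  [seen]
{s1, s2, s3, s4} --2--> {s0, s1, s2, s4, s5}  [seen]
{s0, s2, s4} --0--> {s1, s2, s3, s4}  [seen]
{s0, s2, s4} --1--> {s0, s1, s2, s3, s4}  [seen]
{s0, s2, s4} --2--> {s0, s1, s2, s4}  [seen]
{s0, s1, s4} --0--> {s1, s2, s4}  [new]
{s0, s1, s4} --1--> {s0, s1, s2, s3, s5}  [new]
{s0, s1, s4} --2--> {s0, s1, s2}  [seen]
{s0, s1, s2, s3, s4} --0--> {s0, s1, s2, s3, s4}  [seen]
{s0, s1, s2, s3, s4} --1--> {s0, s1, s2, s3, s4, s5}  [seen]
{s0, s1, s2, s3, s4} --2--> {s0, s1, s2, s4, s5}  [seen]
{s0, s2, s4, s5} --0--> {s0, s1, s2, s3, s4}  [seen]
{s0, s2, s4, s5} --1--> {s0, s1, s2, s3, s4, s5}  [seen]
{s0, s2, s4, s5} --2--> {s0, s1, s2, s4}  [seen]
{s0, s1, s2, s4, s5} --0--> {s0, s1, s2, s3, s4}  [seen]
{s0, s1, s2, s4, s5} --1--> {s0, s1, s2, s3, s4, s5}  [seen]
{s0, s1, s2, s4, s5} --2--> {s0, s1, s2, s4}  [seen]
{s0, s1, s2, s3, s4, s5} --0--> {s0, s1, s2, s3, s4}  [seen]
{s0, s1, s2, s3, s4, s5} --1--> {s0, s1, s2, s3, s4, s5}  [seen]
{s0, s1, s2, s3, s4, s5} --2--> {s0, s1, s2, s4, s5}  [seen]
{s0, s1, s2, s4} --0--> {s1, s2, s3, s4}  [seen]
{s0, s1, s2, s4} --1--> {s0, s1, s2, s3, s4, s5}  [seen]
{s0, s1, s2, s4} --2--> {s0, s1, s2, s4}  [seen]
{s1, s2, s4} --0--> {s1, s2, s3, s4}  [seen]
{s1, s2, s4} --1--> {s0, s1, s2, s3, s4, s5}  [seen]
{s1, s2, s4} --2--> {s0, s1, s2, s4}  [seen]
{s0, s1, s2, s3, s5} --0--> {s0, s1, s2, s3, s4}  [seen]
{s0, s1, s2, s3, s5} --1--> {s0, s1, s2, s3, s4, s5}  [seen]
{s0, s1, s2, s3, s5} --2--> {s0, s1, s2, s4, s5}  [seen]
Reachable DFA states: {s0}, {s2}, {s1, s2, s3}, {s0, s1, s2}, {s1, s2, s3, s4}, {s0, s2, s4}, {s0, s1, s4}, {s0, s1, s2, s3, s4}, {s0, s2, s4, s5}, {s0, s1, s2, s4, s5}, {s0, s1, s2, s3, s4, s5}, {s0, s1, s2, s4}, {s1, s2, s4}, {s0, s1, s2, s3, s5}.
{s1, s2, s3} is among them.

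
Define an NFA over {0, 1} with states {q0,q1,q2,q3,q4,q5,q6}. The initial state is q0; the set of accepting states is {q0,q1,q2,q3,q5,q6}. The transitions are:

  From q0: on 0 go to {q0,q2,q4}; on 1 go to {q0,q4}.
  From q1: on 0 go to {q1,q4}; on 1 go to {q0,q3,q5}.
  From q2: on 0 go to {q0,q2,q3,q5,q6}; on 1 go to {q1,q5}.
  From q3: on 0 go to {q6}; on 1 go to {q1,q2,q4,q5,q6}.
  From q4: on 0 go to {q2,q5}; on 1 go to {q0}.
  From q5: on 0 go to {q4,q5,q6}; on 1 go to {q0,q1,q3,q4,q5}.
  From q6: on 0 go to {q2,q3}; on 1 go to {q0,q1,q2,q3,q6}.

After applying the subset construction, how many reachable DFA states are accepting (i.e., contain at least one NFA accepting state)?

Start state of the DFA: {q0}.
{q0} --0--> {q0,q2,q4}  [new]
{q0} --1--> {q0,q4}  [new]
{q0,q2,q4} --0--> {q0,q2,q3,q4,q5,q6}  [new]
{q0,q2,q4} --1--> {q0,q1,q4,q5}  [new]
{q0,q4} --0--> {q0,q2,q4,q5}  [new]
{q0,q4} --1--> {q0,q4}  [seen]
{q0,q2,q3,q4,q5,q6} --0--> {q0,q2,q3,q4,q5,q6}  [seen]
{q0,q2,q3,q4,q5,q6} --1--> {q0,q1,q2,q3,q4,q5,q6}  [new]
{q0,q1,q4,q5} --0--> {q0,q1,q2,q4,q5,q6}  [new]
{q0,q1,q4,q5} --1--> {q0,q1,q3,q4,q5}  [new]
{q0,q2,q4,q5} --0--> {q0,q2,q3,q4,q5,q6}  [seen]
{q0,q2,q4,q5} --1--> {q0,q1,q3,q4,q5}  [seen]
{q0,q1,q2,q3,q4,q5,q6} --0--> {q0,q1,q2,q3,q4,q5,q6}  [seen]
{q0,q1,q2,q3,q4,q5,q6} --1--> {q0,q1,q2,q3,q4,q5,q6}  [seen]
{q0,q1,q2,q4,q5,q6} --0--> {q0,q1,q2,q3,q4,q5,q6}  [seen]
{q0,q1,q2,q4,q5,q6} --1--> {q0,q1,q2,q3,q4,q5,q6}  [seen]
{q0,q1,q3,q4,q5} --0--> {q0,q1,q2,q4,q5,q6}  [seen]
{q0,q1,q3,q4,q5} --1--> {q0,q1,q2,q3,q4,q5,q6}  [seen]
Reachable DFA states: {q0}, {q0,q2,q4}, {q0,q4}, {q0,q2,q3,q4,q5,q6}, {q0,q1,q4,q5}, {q0,q2,q4,q5}, {q0,q1,q2,q3,q4,q5,q6}, {q0,q1,q2,q4,q5,q6}, {q0,q1,q3,q4,q5}.
Accepting DFA states (contain an NFA accepting state): {q0}, {q0,q2,q4}, {q0,q4}, {q0,q2,q3,q4,q5,q6}, {q0,q1,q4,q5}, {q0,q2,q4,q5}, {q0,q1,q2,q3,q4,q5,q6}, {q0,q1,q2,q4,q5,q6}, {q0,q1,q3,q4,q5}.

9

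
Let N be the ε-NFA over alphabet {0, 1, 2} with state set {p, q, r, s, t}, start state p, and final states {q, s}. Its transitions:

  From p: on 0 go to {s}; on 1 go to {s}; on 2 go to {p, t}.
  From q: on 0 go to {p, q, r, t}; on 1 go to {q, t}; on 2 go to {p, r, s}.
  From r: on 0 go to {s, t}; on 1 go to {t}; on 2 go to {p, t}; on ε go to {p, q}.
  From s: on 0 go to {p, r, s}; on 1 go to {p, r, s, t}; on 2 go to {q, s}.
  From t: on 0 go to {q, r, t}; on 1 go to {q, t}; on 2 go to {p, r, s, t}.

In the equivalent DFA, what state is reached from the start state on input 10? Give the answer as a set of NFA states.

Start: {p}.
δ(p,1) = {s}.
Union: {s}.
After 1: {s}.
δ(s,0) = {p, r, s}.
Union: {p, r, s}.
ε-closure gives {p, q, r, s}.
After 0: {p, q, r, s}.

{p, q, r, s}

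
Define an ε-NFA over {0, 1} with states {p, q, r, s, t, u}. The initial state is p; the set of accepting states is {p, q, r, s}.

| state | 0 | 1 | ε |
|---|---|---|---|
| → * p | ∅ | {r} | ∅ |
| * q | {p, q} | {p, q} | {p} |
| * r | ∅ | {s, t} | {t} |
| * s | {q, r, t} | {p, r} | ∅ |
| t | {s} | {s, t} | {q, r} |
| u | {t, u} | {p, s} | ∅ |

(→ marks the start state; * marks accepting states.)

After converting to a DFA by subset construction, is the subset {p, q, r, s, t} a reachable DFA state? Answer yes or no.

yes

Start state of the DFA: {p} (ε-closure of the NFA start).
{p} --0--> ∅  [new]
{p} --1--> {p, q, r, t}  [new]
∅ --0--> ∅  [seen]
∅ --1--> ∅  [seen]
{p, q, r, t} --0--> {p, q, s}  [new]
{p, q, r, t} --1--> {p, q, r, s, t}  [new]
{p, q, s} --0--> {p, q, r, t}  [seen]
{p, q, s} --1--> {p, q, r, t}  [seen]
{p, q, r, s, t} --0--> {p, q, r, s, t}  [seen]
{p, q, r, s, t} --1--> {p, q, r, s, t}  [seen]
Reachable DFA states: {p}, ∅, {p, q, r, t}, {p, q, s}, {p, q, r, s, t}.
{p, q, r, s, t} is among them.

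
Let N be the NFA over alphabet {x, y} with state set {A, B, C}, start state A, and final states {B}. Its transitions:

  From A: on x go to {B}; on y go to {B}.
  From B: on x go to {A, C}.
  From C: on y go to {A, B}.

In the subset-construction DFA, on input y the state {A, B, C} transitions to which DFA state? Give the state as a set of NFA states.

δ(A,y) = {B}; δ(B,y) = ∅; δ(C,y) = {A, B}.
Union: {A, B}.

{A, B}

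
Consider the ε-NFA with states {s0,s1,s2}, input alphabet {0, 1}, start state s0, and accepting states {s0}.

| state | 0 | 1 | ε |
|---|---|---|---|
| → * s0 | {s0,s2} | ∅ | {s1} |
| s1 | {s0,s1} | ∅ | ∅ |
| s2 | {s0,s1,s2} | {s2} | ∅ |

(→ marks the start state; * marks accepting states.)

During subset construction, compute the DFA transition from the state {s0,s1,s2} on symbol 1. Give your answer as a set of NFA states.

δ(s0,1) = ∅; δ(s1,1) = ∅; δ(s2,1) = {s2}.
Union: {s2}.

{s2}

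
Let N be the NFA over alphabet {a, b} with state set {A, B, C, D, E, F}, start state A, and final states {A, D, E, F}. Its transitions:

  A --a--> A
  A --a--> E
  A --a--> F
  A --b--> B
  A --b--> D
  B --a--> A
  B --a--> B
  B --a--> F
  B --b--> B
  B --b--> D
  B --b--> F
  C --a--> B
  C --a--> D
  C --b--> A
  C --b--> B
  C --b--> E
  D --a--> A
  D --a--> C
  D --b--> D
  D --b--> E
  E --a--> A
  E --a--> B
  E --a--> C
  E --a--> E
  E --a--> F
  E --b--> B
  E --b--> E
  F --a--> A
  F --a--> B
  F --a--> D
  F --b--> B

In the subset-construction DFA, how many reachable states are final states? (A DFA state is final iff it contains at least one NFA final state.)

Start state of the DFA: {A}.
{A} --a--> {A, E, F}  [new]
{A} --b--> {B, D}  [new]
{A, E, F} --a--> {A, B, C, D, E, F}  [new]
{A, E, F} --b--> {B, D, E}  [new]
{B, D} --a--> {A, B, C, F}  [new]
{B, D} --b--> {B, D, E, F}  [new]
{A, B, C, D, E, F} --a--> {A, B, C, D, E, F}  [seen]
{A, B, C, D, E, F} --b--> {A, B, D, E, F}  [new]
{B, D, E} --a--> {A, B, C, E, F}  [new]
{B, D, E} --b--> {B, D, E, F}  [seen]
{A, B, C, F} --a--> {A, B, D, E, F}  [seen]
{A, B, C, F} --b--> {A, B, D, E, F}  [seen]
{B, D, E, F} --a--> {A, B, C, D, E, F}  [seen]
{B, D, E, F} --b--> {B, D, E, F}  [seen]
{A, B, D, E, F} --a--> {A, B, C, D, E, F}  [seen]
{A, B, D, E, F} --b--> {B, D, E, F}  [seen]
{A, B, C, E, F} --a--> {A, B, C, D, E, F}  [seen]
{A, B, C, E, F} --b--> {A, B, D, E, F}  [seen]
Reachable DFA states: {A}, {A, E, F}, {B, D}, {A, B, C, D, E, F}, {B, D, E}, {A, B, C, F}, {B, D, E, F}, {A, B, D, E, F}, {A, B, C, E, F}.
Accepting DFA states (contain an NFA accepting state): {A}, {A, E, F}, {B, D}, {A, B, C, D, E, F}, {B, D, E}, {A, B, C, F}, {B, D, E, F}, {A, B, D, E, F}, {A, B, C, E, F}.

9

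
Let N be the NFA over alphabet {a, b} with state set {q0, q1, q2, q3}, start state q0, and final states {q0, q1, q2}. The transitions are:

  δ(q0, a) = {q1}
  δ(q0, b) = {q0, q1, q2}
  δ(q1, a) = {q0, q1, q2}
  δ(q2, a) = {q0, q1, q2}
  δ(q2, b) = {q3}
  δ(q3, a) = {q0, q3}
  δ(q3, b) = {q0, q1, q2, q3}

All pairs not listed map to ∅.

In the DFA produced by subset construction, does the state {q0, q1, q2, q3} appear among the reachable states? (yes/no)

yes

Start state of the DFA: {q0}.
{q0} --a--> {q1}  [new]
{q0} --b--> {q0, q1, q2}  [new]
{q1} --a--> {q0, q1, q2}  [seen]
{q1} --b--> ∅  [new]
{q0, q1, q2} --a--> {q0, q1, q2}  [seen]
{q0, q1, q2} --b--> {q0, q1, q2, q3}  [new]
∅ --a--> ∅  [seen]
∅ --b--> ∅  [seen]
{q0, q1, q2, q3} --a--> {q0, q1, q2, q3}  [seen]
{q0, q1, q2, q3} --b--> {q0, q1, q2, q3}  [seen]
Reachable DFA states: {q0}, {q1}, {q0, q1, q2}, ∅, {q0, q1, q2, q3}.
{q0, q1, q2, q3} is among them.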